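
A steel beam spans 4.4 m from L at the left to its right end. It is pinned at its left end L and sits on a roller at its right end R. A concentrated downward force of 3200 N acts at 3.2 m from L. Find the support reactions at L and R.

L_x = 0, L_y = 872.7 N, R_y = 2327 N

Taking moments about L: R_y·4.4 − 3200·3.2 = 0 → R_y = 10240/4.4 = 2327.27 ≈ 2327 N.
ΣF_y = 0: L_y + 2327.27 − 3200 = 0 → L_y = 872.7 N.
ΣF_x = 0: no horizontal applied forces, so L_x = 0.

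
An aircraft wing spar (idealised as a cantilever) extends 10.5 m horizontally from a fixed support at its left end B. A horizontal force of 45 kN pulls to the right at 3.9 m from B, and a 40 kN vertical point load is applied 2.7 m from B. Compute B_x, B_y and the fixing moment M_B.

ΣF_x = 0: B_x + 45 = 0 → B_x = -45.00 kN.
ΣF_y = 0: B_y − 40 = 0 → B_y = 40.00 kN.
ΣM about B: M_B − 40·2.7 = 0 → M_B = 108.0 kN·m.

B_x = -45.00 kN, B_y = 40.00 kN, M_B = 108.0 kN·m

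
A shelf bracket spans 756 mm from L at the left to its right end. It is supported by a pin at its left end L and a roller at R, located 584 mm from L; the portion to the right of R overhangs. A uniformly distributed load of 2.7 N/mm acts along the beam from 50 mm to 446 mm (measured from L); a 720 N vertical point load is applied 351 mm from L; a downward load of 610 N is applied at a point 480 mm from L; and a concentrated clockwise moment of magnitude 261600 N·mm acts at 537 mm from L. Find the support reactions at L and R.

Resultant of the distributed load: 2.7 × 396 = 1069.2 N at 248 mm from L.
ΣM about L: R_y·584 − (2.7·396)·248 − 720·351 − 610·480 − 261600 = 0 → R_y = 1072281.6/584 = 1836.1 ≈ 1836 N.
ΣF_y = 0: L_y + 1836.1 − 2.7·396 − 720 − 610 = 0 → L_y = 563.1 N.
ΣF_x = 0: no horizontal applied forces, so L_x = 0.

L_x = 0, L_y = 563.1 N, R_y = 1836 N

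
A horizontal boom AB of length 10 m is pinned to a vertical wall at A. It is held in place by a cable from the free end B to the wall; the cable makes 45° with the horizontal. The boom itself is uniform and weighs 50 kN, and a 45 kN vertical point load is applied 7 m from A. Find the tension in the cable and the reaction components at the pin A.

T = 79.90 kN, A_x = 56.50 kN, A_y = 38.50 kN

ΣM about A: T·sin45°·10 − 50·5 − 45·7 = 0 → T = 565/(10·0.707107) = 79.903 ≈ 79.90 kN.
ΣF_x = 0: A_x − T·cos45° = 0 → A_x = 79.903 × 0.707107 = 56.50 kN.
ΣF_y = 0: A_y + T·sin45° − 50 − 45 = 0 → A_y = 95 − 79.903 × 0.707107 = 38.50 kN.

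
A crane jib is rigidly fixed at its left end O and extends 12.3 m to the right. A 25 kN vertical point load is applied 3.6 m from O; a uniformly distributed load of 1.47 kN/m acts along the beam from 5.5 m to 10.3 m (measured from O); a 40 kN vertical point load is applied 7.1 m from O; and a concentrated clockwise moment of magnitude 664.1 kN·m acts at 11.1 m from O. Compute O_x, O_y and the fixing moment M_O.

O_x = 0, O_y = 72.06 kN, M_O = 1094 kN·m

Resultant of the distributed load: 1.47 × 4.8 = 7.056 kN at 7.9 m from O.
ΣF_x = 0: O_x = 0.
ΣF_y = 0: O_y − 25 − 1.47·4.8 − 40 = 0 → O_y = 72.06 kN.
ΣM about O: M_O − 25·3.6 − (1.47·4.8)·7.9 − 40·7.1 − 664.1 = 0 → M_O = 1094 kN·m.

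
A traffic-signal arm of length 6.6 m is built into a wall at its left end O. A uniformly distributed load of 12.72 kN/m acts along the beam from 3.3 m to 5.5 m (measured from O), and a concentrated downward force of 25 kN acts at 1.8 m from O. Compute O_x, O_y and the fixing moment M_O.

O_x = 0, O_y = 52.98 kN, M_O = 168.1 kN·m

Resultant of the distributed load: 12.72 × 2.2 = 27.984 kN at 4.4 m from O.
ΣF_x = 0: O_x = 0.
ΣF_y = 0: O_y − 12.72·2.2 − 25 = 0 → O_y = 52.98 kN.
ΣM about O: M_O − (12.72·2.2)·4.4 − 25·1.8 = 0 → M_O = 168.1 kN·m.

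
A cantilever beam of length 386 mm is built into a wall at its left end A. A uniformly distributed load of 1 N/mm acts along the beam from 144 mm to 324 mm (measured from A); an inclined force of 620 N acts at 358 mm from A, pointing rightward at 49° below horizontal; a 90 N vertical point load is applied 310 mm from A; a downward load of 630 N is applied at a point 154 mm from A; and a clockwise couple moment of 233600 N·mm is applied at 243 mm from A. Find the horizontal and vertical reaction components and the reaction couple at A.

A_x = -406.8 N, A_y = 1368 N, M_A = 568200 N·mm

Resultant of the distributed load: 1 × 180 = 180 N at 234 mm from A.
ΣF_x = 0: A_x + 620·cos49° = 0 → A_x = -406.8 N.
ΣF_y = 0: A_y − 1·180 − 620·sin49° − 90 − 630 = 0 → A_y = 1368 N.
ΣM about A: M_A − (1·180)·234 − 620·sin49°·358 − 90·310 − 630·154 − 233600 = 0 → M_A = 568200 N·mm.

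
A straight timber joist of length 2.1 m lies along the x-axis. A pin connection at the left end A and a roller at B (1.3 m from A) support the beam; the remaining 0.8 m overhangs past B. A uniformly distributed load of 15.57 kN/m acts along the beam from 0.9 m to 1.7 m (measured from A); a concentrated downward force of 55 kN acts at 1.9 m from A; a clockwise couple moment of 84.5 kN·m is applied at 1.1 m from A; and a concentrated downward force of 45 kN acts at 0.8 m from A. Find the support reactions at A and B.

A_x = 0, A_y = -73.08 kN, B_y = 185.5 kN

Resultant of the distributed load: 15.57 × 0.8 = 12.456 kN at 1.3 m from A.
ΣM about A: B_y·1.3 − (15.57·0.8)·1.3 − 55·1.9 − 84.5 − 45·0.8 = 0 → B_y = 241.1928/1.3 = 185.533 ≈ 185.5 kN.
ΣF_y = 0: A_y + 185.533 − 15.57·0.8 − 55 − 45 = 0 → A_y = -73.08 kN.
ΣF_x = 0: no horizontal applied forces, so A_x = 0.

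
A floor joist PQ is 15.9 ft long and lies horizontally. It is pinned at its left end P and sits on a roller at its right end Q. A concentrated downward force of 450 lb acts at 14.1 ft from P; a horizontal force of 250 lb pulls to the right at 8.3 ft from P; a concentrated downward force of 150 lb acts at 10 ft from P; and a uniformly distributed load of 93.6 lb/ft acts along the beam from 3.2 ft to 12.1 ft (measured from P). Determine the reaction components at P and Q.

P_x = -250.0 lb, P_y = 538.8 lb, Q_y = 894.2 lb

Resultant of the distributed load: 93.6 × 8.9 = 833.04 lb at 7.65 ft from P.
Moments about P: Q_y·15.9 − 450·14.1 − 150·10 − (93.6·8.9)·7.65 = 0 → Q_y = 14217.756/15.9 = 894.198 ≈ 894.2 lb.
ΣF_y = 0: P_y + 894.198 − 450 − 150 − 93.6·8.9 = 0 → P_y = 538.8 lb.
ΣF_x = 0: P_x + 250 = 0 → P_x = -250.0 lb.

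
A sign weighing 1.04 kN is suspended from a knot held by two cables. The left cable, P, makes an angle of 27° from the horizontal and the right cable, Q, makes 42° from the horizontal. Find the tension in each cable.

T_P = 0.8279 kN, T_Q = 0.9926 kN

ΣF_x = 0: −T_P·cos27° + T_Q·cos42° = 0 → T_Q = 1.19897·T_P.
ΣF_y = 0: T_P·sin27° + T_Q·sin42° = 1.04.
Substitute: T_P·(0.45399 + 1.19897·0.669131) = 1.04 → T_P = 0.827855 ≈ 0.8279 kN.
Then T_Q = 1.19897 × 0.827855 = 0.9926 kN.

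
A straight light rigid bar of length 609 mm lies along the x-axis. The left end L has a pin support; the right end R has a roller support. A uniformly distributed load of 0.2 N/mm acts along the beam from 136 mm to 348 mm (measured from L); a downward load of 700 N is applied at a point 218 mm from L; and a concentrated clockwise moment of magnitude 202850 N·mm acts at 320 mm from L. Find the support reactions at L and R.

Resultant of the distributed load: 0.2 × 212 = 42.4 N at 242 mm from L.
Moments about L: R_y·609 − (0.2·212)·242 − 700·218 − 202850 = 0 → R_y = 365710.8/609 = 600.51 ≈ 600.5 N.
ΣF_y = 0: L_y + 600.51 − 0.2·212 − 700 = 0 → L_y = 141.9 N.
ΣF_x = 0: no horizontal applied forces, so L_x = 0.

L_x = 0, L_y = 141.9 N, R_y = 600.5 N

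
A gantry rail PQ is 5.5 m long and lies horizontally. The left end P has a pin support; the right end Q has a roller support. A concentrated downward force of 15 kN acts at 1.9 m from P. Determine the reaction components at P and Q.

Moments about P: Q_y·5.5 − 15·1.9 = 0 → Q_y = 28.5/5.5 = 5.18182 ≈ 5.182 kN.
ΣF_y = 0: P_y + 5.18182 − 15 = 0 → P_y = 9.818 kN.
ΣF_x = 0: no horizontal applied forces, so P_x = 0.

P_x = 0, P_y = 9.818 kN, Q_y = 5.182 kN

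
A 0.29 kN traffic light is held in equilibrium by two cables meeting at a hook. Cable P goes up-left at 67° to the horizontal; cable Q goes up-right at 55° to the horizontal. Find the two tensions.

T_P = 0.1961 kN, T_Q = 0.1336 kN

ΣF_x = 0: −T_P·cos67° + T_Q·cos55° = 0 → T_Q = 0.681219·T_P.
ΣF_y = 0: T_P·sin67° + T_Q·sin55° = 0.29.
Substitute: T_P·(0.920505 + 0.681219·0.819152) = 0.29 → T_P = 0.196141 ≈ 0.1961 kN.
Then T_Q = 0.681219 × 0.196141 = 0.1336 kN.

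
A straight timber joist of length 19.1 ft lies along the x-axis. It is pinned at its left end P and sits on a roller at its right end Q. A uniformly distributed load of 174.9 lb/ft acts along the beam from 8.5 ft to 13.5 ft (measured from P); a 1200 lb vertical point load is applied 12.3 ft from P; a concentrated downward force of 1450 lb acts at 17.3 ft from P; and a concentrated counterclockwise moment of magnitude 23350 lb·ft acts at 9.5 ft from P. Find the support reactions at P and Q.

Resultant of the distributed load: 174.9 × 5 = 874.5 lb at 11 ft from P.
Taking moments about P: Q_y·19.1 − (174.9·5)·11 − 1200·12.3 − 1450·17.3 + 23350 = 0 → Q_y = 26114.5/19.1 = 1367.25 ≈ 1367 lb.
ΣF_y = 0: P_y + 1367.25 − 174.9·5 − 1200 − 1450 = 0 → P_y = 2157 lb.
ΣF_x = 0: no horizontal applied forces, so P_x = 0.

P_x = 0, P_y = 2157 lb, Q_y = 1367 lb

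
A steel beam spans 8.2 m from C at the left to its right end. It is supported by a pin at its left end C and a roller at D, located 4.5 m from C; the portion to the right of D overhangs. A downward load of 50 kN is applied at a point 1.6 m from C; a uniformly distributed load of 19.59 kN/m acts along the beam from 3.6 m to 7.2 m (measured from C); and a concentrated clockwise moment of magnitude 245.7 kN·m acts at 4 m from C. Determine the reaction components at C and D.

C_x = 0, C_y = -36.48 kN, D_y = 157.0 kN

Resultant of the distributed load: 19.59 × 3.6 = 70.524 kN at 5.4 m from C.
Moments about C: D_y·4.5 − 50·1.6 − (19.59·3.6)·5.4 − 245.7 = 0 → D_y = 706.5296/4.5 = 157.007 ≈ 157.0 kN.
ΣF_y = 0: C_y + 157.007 − 50 − 19.59·3.6 = 0 → C_y = -36.48 kN.
ΣF_x = 0: no horizontal applied forces, so C_x = 0.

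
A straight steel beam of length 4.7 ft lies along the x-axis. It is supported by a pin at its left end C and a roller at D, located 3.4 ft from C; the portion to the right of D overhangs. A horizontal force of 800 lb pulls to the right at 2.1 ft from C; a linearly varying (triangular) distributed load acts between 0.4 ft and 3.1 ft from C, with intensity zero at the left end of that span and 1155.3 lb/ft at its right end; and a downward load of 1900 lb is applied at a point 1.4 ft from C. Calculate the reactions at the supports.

Resultant of the triangular load: ½ × 1155.3 × 2.7 = 1559.655 lb, acting at 2.2 ft from C (one-third of the span from the peak).
ΣM about C: D_y·3.4 − (½·1155.3·2.7)·2.2 − 1900·1.4 = 0 → D_y = 6091.241/3.4 = 1791.54 ≈ 1792 lb.
ΣF_y = 0: C_y + 1791.54 − ½·1155.3·2.7 − 1900 = 0 → C_y = 1668 lb.
ΣF_x = 0: C_x + 800 = 0 → C_x = -800.0 lb.

C_x = -800.0 lb, C_y = 1668 lb, D_y = 1792 lb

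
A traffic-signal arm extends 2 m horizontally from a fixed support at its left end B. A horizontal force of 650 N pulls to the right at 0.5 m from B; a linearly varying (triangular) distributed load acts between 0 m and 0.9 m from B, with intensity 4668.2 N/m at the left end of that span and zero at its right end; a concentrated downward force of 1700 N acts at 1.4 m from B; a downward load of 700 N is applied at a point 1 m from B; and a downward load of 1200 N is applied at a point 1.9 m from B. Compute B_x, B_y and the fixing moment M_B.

Resultant of the triangular load: ½ × 4668.2 × 0.9 = 2100.69 N, acting at 0.3 m from B (one-third of the span from the peak).
ΣF_x = 0: B_x + 650 = 0 → B_x = -650.0 N.
ΣF_y = 0: B_y − ½·4668.2·0.9 − 1700 − 700 − 1200 = 0 → B_y = 5701 N.
ΣM about B: M_B − (½·4668.2·0.9)·0.3 − 1700·1.4 − 700·1 − 1200·1.9 = 0 → M_B = 5990 N·m.

B_x = -650.0 N, B_y = 5701 N, M_B = 5990 N·m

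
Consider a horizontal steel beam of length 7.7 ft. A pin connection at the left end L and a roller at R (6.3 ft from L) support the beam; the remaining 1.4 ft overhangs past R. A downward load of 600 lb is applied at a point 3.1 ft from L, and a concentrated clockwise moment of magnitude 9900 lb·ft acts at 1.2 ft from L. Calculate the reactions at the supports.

L_x = 0, L_y = -1267 lb, R_y = 1867 lb

Taking moments about L: R_y·6.3 − 600·3.1 − 9900 = 0 → R_y = 11760/6.3 = 1866.67 ≈ 1867 lb.
ΣF_y = 0: L_y + 1866.67 − 600 = 0 → L_y = -1267 lb.
ΣF_x = 0: no horizontal applied forces, so L_x = 0.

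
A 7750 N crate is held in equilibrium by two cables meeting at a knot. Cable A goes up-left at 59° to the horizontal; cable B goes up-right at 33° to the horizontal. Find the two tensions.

T_A = 6504 N, T_B = 3994 N

ΣF_x = 0: −T_A·cos59° + T_B·cos33° = 0 → T_B = 0.614112·T_A.
ΣF_y = 0: T_A·sin59° + T_B·sin33° = 7750.
Substitute: T_A·(0.857167 + 0.614112·0.544639) = 7750 → T_A = 6503.66 ≈ 6504 N.
Then T_B = 0.614112 × 6503.66 = 3994 N.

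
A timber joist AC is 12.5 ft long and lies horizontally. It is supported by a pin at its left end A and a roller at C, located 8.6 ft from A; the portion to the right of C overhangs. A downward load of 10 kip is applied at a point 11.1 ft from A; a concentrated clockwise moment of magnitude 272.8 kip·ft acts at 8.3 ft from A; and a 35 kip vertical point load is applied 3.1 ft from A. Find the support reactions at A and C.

A_x = 0, A_y = -12.24 kip, C_y = 57.24 kip

ΣM about A: C_y·8.6 − 10·11.1 − 272.8 − 35·3.1 = 0 → C_y = 492.3/8.6 = 57.2442 ≈ 57.24 kip.
ΣF_y = 0: A_y + 57.2442 − 10 − 35 = 0 → A_y = -12.24 kip.
ΣF_x = 0: no horizontal applied forces, so A_x = 0.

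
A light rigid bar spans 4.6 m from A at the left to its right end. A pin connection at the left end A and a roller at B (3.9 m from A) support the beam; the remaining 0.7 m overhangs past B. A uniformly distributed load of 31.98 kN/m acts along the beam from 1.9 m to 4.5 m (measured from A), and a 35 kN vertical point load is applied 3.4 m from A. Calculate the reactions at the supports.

Resultant of the distributed load: 31.98 × 2.6 = 83.148 kN at 3.2 m from A.
Moments about A: B_y·3.9 − (31.98·2.6)·3.2 − 35·3.4 = 0 → B_y = 385.0736/3.9 = 98.7368 ≈ 98.74 kN.
ΣF_y = 0: A_y + 98.7368 − 31.98·2.6 − 35 = 0 → A_y = 19.41 kN.
ΣF_x = 0: no horizontal applied forces, so A_x = 0.

A_x = 0, A_y = 19.41 kN, B_y = 98.74 kN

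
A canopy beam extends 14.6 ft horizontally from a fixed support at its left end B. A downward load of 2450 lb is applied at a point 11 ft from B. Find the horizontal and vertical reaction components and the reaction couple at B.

ΣF_x = 0: B_x = 0.
ΣF_y = 0: B_y − 2450 = 0 → B_y = 2450 lb.
ΣM about B: M_B − 2450·11 = 0 → M_B = 26950 lb·ft.

B_x = 0, B_y = 2450 lb, M_B = 26950 lb·ft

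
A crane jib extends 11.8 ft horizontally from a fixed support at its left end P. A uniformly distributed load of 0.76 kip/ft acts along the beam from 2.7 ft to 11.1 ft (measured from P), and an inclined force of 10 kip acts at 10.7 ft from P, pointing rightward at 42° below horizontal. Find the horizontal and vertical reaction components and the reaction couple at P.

P_x = -7.431 kip, P_y = 13.08 kip, M_P = 115.6 kip·ft

Resultant of the distributed load: 0.76 × 8.4 = 6.384 kip at 6.9 ft from P.
ΣF_x = 0: P_x + 10·cos42° = 0 → P_x = -7.431 kip.
ΣF_y = 0: P_y − 0.76·8.4 − 10·sin42° = 0 → P_y = 13.08 kip.
ΣM about P: M_P − (0.76·8.4)·6.9 − 10·sin42°·10.7 = 0 → M_P = 115.6 kip·ft.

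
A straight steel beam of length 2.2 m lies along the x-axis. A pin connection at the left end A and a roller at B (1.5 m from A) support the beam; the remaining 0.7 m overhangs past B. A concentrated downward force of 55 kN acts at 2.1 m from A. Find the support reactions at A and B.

A_x = 0, A_y = -22.00 kN, B_y = 77.00 kN

Taking moments about A: B_y·1.5 − 55·2.1 = 0 → B_y = 115.5/1.5 = 77.00 kN.
ΣF_y = 0: A_y + 77 − 55 = 0 → A_y = -22.00 kN.
ΣF_x = 0: no horizontal applied forces, so A_x = 0.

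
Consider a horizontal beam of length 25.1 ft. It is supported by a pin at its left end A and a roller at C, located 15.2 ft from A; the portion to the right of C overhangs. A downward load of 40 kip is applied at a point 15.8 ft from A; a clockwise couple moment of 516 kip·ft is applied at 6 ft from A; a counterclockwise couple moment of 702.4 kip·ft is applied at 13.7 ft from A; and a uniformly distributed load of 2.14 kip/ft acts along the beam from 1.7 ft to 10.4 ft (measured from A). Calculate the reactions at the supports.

Resultant of the distributed load: 2.14 × 8.7 = 18.618 kip at 6.05 ft from A.
Taking moments about A: C_y·15.2 − 40·15.8 − 516 + 702.4 − (2.14·8.7)·6.05 = 0 → C_y = 558.2389/15.2 = 36.7262 ≈ 36.73 kip.
ΣF_y = 0: A_y + 36.7262 − 40 − 2.14·8.7 = 0 → A_y = 21.89 kip.
ΣF_x = 0: no horizontal applied forces, so A_x = 0.

A_x = 0, A_y = 21.89 kip, C_y = 36.73 kip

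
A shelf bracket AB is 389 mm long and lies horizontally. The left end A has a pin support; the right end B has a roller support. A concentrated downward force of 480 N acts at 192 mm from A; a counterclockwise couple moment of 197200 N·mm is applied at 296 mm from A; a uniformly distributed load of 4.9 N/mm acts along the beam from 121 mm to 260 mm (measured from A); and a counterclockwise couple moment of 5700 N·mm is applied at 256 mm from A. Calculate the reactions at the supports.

Resultant of the distributed load: 4.9 × 139 = 681.1 N at 190.5 mm from A.
Taking moments about A: B_y·389 − 480·192 + 197200 − (4.9·139)·190.5 + 5700 = 0 → B_y = 19009.55/389 = 48.8677 ≈ 48.87 N.
ΣF_y = 0: A_y + 48.8677 − 480 − 4.9·139 = 0 → A_y = 1112 N.
ΣF_x = 0: no horizontal applied forces, so A_x = 0.

A_x = 0, A_y = 1112 N, B_y = 48.87 N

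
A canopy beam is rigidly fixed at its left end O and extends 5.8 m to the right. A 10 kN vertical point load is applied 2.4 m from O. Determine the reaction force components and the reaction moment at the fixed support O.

O_x = 0, O_y = 10.00 kN, M_O = 24.00 kN·m

ΣF_x = 0: O_x = 0.
ΣF_y = 0: O_y − 10 = 0 → O_y = 10.00 kN.
ΣM about O: M_O − 10·2.4 = 0 → M_O = 24.00 kN·m.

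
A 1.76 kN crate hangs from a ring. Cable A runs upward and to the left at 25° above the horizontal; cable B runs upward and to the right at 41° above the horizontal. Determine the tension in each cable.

T_A = 1.454 kN, T_B = 1.746 kN

ΣF_x = 0: −T_A·cos25° + T_B·cos41° = 0 → T_B = 1.20087·T_A.
ΣF_y = 0: T_A·sin25° + T_B·sin41° = 1.76.
Substitute: T_A·(0.422618 + 1.20087·0.656059) = 1.76 → T_A = 1.45399 ≈ 1.454 kN.
Then T_B = 1.20087 × 1.45399 = 1.746 kN.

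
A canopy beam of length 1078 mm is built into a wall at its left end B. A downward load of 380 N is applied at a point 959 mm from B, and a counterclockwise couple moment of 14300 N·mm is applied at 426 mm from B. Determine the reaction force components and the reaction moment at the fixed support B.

B_x = 0, B_y = 380.0 N, M_B = 350100 N·mm

ΣF_x = 0: B_x = 0.
ΣF_y = 0: B_y − 380 = 0 → B_y = 380.0 N.
ΣM about B: M_B − 380·959 + 14300 = 0 → M_B = 350100 N·mm.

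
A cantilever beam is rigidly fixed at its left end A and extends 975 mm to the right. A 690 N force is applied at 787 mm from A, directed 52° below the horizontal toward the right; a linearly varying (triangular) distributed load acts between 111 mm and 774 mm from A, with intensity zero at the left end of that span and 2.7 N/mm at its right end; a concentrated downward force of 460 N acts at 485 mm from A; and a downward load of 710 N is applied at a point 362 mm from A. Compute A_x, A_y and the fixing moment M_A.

Resultant of the triangular load: ½ × 2.7 × 663 = 895.05 N, acting at 553 mm from A (one-third of the span from the peak).
ΣF_x = 0: A_x + 690·cos52° = 0 → A_x = -424.8 N.
ΣF_y = 0: A_y − 690·sin52° − ½·2.7·663 − 460 − 710 = 0 → A_y = 2609 N.
ΣM about A: M_A − 690·sin52°·787 − (½·2.7·663)·553 − 460·485 − 710·362 = 0 → M_A = 1403000 N·mm.

A_x = -424.8 N, A_y = 2609 N, M_A = 1403000 N·mm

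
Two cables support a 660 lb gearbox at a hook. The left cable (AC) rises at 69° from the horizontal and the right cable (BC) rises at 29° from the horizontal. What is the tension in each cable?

ΣF_x = 0: −T_AC·cos69° + T_BC·cos29° = 0 → T_BC = 0.409741·T_AC.
ΣF_y = 0: T_AC·sin69° + T_BC·sin29° = 660.
Substitute: T_AC·(0.93358 + 0.409741·0.48481) = 660 → T_AC = 582.922 ≈ 582.9 lb.
Then T_BC = 0.409741 × 582.922 = 238.8 lb.

T_AC = 582.9 lb, T_BC = 238.8 lb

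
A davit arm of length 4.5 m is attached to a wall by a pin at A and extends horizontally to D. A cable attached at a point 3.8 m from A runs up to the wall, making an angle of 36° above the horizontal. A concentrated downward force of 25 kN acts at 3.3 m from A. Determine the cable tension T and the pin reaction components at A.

T = 36.94 kN, A_x = 29.88 kN, A_y = 3.289 kN

ΣM about A: T·sin36°·3.8 − 25·3.3 = 0 → T = 82.5/(3.8·0.587785) = 36.9362 ≈ 36.94 kN.
ΣF_x = 0: A_x − T·cos36° = 0 → A_x = 36.9362 × 0.809017 = 29.88 kN.
ΣF_y = 0: A_y + T·sin36° − 25 = 0 → A_y = 25 − 36.9362 × 0.587785 = 3.289 kN.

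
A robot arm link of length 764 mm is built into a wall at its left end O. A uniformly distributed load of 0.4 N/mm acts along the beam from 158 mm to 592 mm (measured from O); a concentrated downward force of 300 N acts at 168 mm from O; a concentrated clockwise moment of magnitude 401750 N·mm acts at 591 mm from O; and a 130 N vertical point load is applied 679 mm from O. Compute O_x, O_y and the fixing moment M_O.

O_x = 0, O_y = 603.6 N, M_O = 605500 N·mm

Resultant of the distributed load: 0.4 × 434 = 173.6 N at 375 mm from O.
ΣF_x = 0: O_x = 0.
ΣF_y = 0: O_y − 0.4·434 − 300 − 130 = 0 → O_y = 603.6 N.
ΣM about O: M_O − (0.4·434)·375 − 300·168 − 401750 − 130·679 = 0 → M_O = 605500 N·mm.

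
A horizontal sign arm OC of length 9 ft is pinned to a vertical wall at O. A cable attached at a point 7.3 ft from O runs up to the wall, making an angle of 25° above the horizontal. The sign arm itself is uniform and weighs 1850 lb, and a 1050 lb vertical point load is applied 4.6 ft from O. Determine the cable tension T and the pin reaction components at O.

T = 4264 lb, O_x = 3865 lb, O_y = 1098 lb

ΣM about O: T·sin25°·7.3 − 1850·4.5 − 1050·4.6 = 0 → T = 13155/(7.3·0.422618) = 4264.03 ≈ 4264 lb.
ΣF_x = 0: O_x − T·cos25° = 0 → O_x = 4264.03 × 0.906308 = 3865 lb.
ΣF_y = 0: O_y + T·sin25° − 1850 − 1050 = 0 → O_y = 2900 − 4264.03 × 0.422618 = 1098 lb.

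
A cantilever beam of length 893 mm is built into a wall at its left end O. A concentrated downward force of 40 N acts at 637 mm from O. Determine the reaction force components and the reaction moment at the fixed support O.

ΣF_x = 0: O_x = 0.
ΣF_y = 0: O_y − 40 = 0 → O_y = 40.00 N.
ΣM about O: M_O − 40·637 = 0 → M_O = 25480 N·mm.

O_x = 0, O_y = 40.00 N, M_O = 25480 N·mm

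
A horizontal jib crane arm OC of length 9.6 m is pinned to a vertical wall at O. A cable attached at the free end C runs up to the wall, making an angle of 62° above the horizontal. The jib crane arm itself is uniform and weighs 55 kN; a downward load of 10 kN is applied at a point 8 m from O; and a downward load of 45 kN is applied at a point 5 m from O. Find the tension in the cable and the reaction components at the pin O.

T = 67.13 kN, O_x = 31.51 kN, O_y = 50.73 kN

ΣM about O: T·sin62°·9.6 − 55·4.8 − 10·8 − 45·5 = 0 → T = 569/(9.6·0.882948) = 67.1283 ≈ 67.13 kN.
ΣF_x = 0: O_x − T·cos62° = 0 → O_x = 67.1283 × 0.469472 = 31.51 kN.
ΣF_y = 0: O_y + T·sin62° − 55 − 10 − 45 = 0 → O_y = 110 − 67.1283 × 0.882948 = 50.73 kN.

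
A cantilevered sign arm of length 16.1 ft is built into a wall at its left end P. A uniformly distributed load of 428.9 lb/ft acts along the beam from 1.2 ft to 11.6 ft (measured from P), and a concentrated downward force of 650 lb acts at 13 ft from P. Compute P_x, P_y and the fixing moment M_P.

Resultant of the distributed load: 428.9 × 10.4 = 4460.56 lb at 6.4 ft from P.
ΣF_x = 0: P_x = 0.
ΣF_y = 0: P_y − 428.9·10.4 − 650 = 0 → P_y = 5111 lb.
ΣM about P: M_P − (428.9·10.4)·6.4 − 650·13 = 0 → M_P = 37000 lb·ft.

P_x = 0, P_y = 5111 lb, M_P = 37000 lb·ft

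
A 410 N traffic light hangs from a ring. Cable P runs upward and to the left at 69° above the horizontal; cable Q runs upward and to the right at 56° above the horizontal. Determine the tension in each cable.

T_P = 279.9 N, T_Q = 179.4 N

ΣF_x = 0: −T_P·cos69° + T_Q·cos56° = 0 → T_Q = 0.640866·T_P.
ΣF_y = 0: T_P·sin69° + T_Q·sin56° = 410.
Substitute: T_P·(0.93358 + 0.640866·0.829038) = 410 → T_P = 279.886 ≈ 279.9 N.
Then T_Q = 0.640866 × 279.886 = 179.4 N.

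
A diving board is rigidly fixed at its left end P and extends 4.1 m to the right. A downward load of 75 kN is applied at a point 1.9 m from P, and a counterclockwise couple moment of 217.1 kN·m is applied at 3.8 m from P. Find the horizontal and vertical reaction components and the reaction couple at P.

ΣF_x = 0: P_x = 0.
ΣF_y = 0: P_y − 75 = 0 → P_y = 75.00 kN.
ΣM about P: M_P − 75·1.9 + 217.1 = 0 → M_P = -74.60 kN·m.

P_x = 0, P_y = 75.00 kN, M_P = -74.60 kN·m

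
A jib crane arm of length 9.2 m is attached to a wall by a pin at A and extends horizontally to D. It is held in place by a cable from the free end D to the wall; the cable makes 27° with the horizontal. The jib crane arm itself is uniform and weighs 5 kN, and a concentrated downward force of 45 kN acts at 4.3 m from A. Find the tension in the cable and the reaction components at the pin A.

T = 51.84 kN, A_x = 46.19 kN, A_y = 26.47 kN

ΣM about A: T·sin27°·9.2 − 5·4.6 − 45·4.3 = 0 → T = 216.5/(9.2·0.45399) = 51.8351 ≈ 51.84 kN.
ΣF_x = 0: A_x − T·cos27° = 0 → A_x = 51.8351 × 0.891007 = 46.19 kN.
ΣF_y = 0: A_y + T·sin27° − 5 − 45 = 0 → A_y = 50 − 51.8351 × 0.45399 = 26.47 kN.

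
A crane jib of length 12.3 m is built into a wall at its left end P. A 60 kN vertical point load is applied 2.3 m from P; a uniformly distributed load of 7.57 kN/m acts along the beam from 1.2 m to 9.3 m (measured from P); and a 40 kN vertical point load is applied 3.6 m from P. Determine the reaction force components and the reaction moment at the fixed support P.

P_x = 0, P_y = 161.3 kN, M_P = 603.9 kN·m

Resultant of the distributed load: 7.57 × 8.1 = 61.317 kN at 5.25 m from P.
ΣF_x = 0: P_x = 0.
ΣF_y = 0: P_y − 60 − 7.57·8.1 − 40 = 0 → P_y = 161.3 kN.
ΣM about P: M_P − 60·2.3 − (7.57·8.1)·5.25 − 40·3.6 = 0 → M_P = 603.9 kN·m.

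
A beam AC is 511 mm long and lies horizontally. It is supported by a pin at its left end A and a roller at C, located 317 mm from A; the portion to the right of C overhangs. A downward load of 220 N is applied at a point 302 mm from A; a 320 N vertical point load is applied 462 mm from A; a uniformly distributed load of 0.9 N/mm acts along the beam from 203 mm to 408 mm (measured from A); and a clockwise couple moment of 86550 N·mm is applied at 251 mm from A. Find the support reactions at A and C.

A_x = 0, A_y = -402.3 N, C_y = 1127 N

Resultant of the distributed load: 0.9 × 205 = 184.5 N at 305.5 mm from A.
ΣM about A: C_y·317 − 220·302 − 320·462 − (0.9·205)·305.5 − 86550 = 0 → C_y = 357194.75/317 = 1126.8 ≈ 1127 N.
ΣF_y = 0: A_y + 1126.8 − 220 − 320 − 0.9·205 = 0 → A_y = -402.3 N.
ΣF_x = 0: no horizontal applied forces, so A_x = 0.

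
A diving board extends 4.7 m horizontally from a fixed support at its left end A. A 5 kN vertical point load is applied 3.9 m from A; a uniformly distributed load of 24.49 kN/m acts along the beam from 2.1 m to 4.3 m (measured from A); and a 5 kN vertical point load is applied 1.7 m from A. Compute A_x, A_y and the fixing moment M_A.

Resultant of the distributed load: 24.49 × 2.2 = 53.878 kN at 3.2 m from A.
ΣF_x = 0: A_x = 0.
ΣF_y = 0: A_y − 5 − 24.49·2.2 − 5 = 0 → A_y = 63.88 kN.
ΣM about A: M_A − 5·3.9 − (24.49·2.2)·3.2 − 5·1.7 = 0 → M_A = 200.4 kN·m.

A_x = 0, A_y = 63.88 kN, M_A = 200.4 kN·m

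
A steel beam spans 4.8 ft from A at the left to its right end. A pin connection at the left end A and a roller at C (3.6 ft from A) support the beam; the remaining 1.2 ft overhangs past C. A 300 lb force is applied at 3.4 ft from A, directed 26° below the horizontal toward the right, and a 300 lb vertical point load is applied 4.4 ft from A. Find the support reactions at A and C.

A_x = -269.6 lb, A_y = -59.36 lb, C_y = 490.9 lb

Moments about A: C_y·3.6 − 300·sin26°·3.4 − 300·4.4 = 0 → C_y = 1767.14/3.6 = 490.872 ≈ 490.9 lb.
ΣF_y = 0: A_y + 490.872 − 300·sin26° − 300 = 0 → A_y = -59.36 lb.
ΣF_x = 0: A_x + 300·cos26° = 0 → A_x = -269.6 lb.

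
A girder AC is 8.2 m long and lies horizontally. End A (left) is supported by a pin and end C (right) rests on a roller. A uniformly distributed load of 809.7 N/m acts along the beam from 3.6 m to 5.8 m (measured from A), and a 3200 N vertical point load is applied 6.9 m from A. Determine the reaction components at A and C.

Resultant of the distributed load: 809.7 × 2.2 = 1781.34 N at 4.7 m from A.
ΣM about A: C_y·8.2 − (809.7·2.2)·4.7 − 3200·6.9 = 0 → C_y = 30452.298/8.2 = 3713.69 ≈ 3714 N.
ΣF_y = 0: A_y + 3713.69 − 809.7·2.2 − 3200 = 0 → A_y = 1268 N.
ΣF_x = 0: no horizontal applied forces, so A_x = 0.

A_x = 0, A_y = 1268 N, C_y = 3714 N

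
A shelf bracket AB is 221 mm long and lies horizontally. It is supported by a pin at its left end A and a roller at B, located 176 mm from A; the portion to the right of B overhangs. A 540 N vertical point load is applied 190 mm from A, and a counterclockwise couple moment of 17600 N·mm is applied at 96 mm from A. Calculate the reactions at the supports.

ΣM about A: B_y·176 − 540·190 + 17600 = 0 → B_y = 85000/176 = 482.955 ≈ 483.0 N.
ΣF_y = 0: A_y + 482.955 − 540 = 0 → A_y = 57.05 N.
ΣF_x = 0: no horizontal applied forces, so A_x = 0.

A_x = 0, A_y = 57.05 N, B_y = 483.0 N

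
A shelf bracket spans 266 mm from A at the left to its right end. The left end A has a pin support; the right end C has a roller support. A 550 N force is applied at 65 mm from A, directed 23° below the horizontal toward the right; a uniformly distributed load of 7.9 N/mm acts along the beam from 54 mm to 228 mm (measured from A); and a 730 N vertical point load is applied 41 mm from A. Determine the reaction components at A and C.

A_x = -506.3 N, A_y = 1426 N, C_y = 893.7 N

Resultant of the distributed load: 7.9 × 174 = 1374.6 N at 141 mm from A.
Moments about A: C_y·266 − 550·sin23°·65 − (7.9·174)·141 − 730·41 = 0 → C_y = 237717/266 = 893.673 ≈ 893.7 N.
ΣF_y = 0: A_y + 893.673 − 550·sin23° − 7.9·174 − 730 = 0 → A_y = 1426 N.
ΣF_x = 0: A_x + 550·cos23° = 0 → A_x = -506.3 N.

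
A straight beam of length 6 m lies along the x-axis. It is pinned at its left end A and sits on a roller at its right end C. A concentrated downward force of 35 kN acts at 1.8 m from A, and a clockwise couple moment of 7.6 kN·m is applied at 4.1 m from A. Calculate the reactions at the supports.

A_x = 0, A_y = 23.23 kN, C_y = 11.77 kN

ΣM about A: C_y·6 − 35·1.8 − 7.6 = 0 → C_y = 70.6/6 = 11.7667 ≈ 11.77 kN.
ΣF_y = 0: A_y + 11.7667 − 35 = 0 → A_y = 23.23 kN.
ΣF_x = 0: no horizontal applied forces, so A_x = 0.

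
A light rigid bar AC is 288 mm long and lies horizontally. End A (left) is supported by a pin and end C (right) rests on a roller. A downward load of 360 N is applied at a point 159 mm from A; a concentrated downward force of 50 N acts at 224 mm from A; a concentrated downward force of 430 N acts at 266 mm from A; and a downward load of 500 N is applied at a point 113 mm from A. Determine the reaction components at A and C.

A_x = 0, A_y = 509.0 N, C_y = 831.0 N

ΣM about A: C_y·288 − 360·159 − 50·224 − 430·266 − 500·113 = 0 → C_y = 239320/288 = 830.972 ≈ 831.0 N.
ΣF_y = 0: A_y + 830.972 − 360 − 50 − 430 − 500 = 0 → A_y = 509.0 N.
ΣF_x = 0: no horizontal applied forces, so A_x = 0.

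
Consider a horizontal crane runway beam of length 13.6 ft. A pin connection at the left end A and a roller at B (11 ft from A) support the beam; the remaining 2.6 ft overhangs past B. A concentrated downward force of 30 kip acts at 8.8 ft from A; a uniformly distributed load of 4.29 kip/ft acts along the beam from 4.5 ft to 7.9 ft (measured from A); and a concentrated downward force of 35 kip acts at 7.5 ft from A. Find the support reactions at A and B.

A_x = 0, A_y = 23.50 kip, B_y = 56.08 kip

Resultant of the distributed load: 4.29 × 3.4 = 14.586 kip at 6.2 ft from A.
Moments about A: B_y·11 − 30·8.8 − (4.29·3.4)·6.2 − 35·7.5 = 0 → B_y = 616.9332/11 = 56.0848 ≈ 56.08 kip.
ΣF_y = 0: A_y + 56.0848 − 30 − 4.29·3.4 − 35 = 0 → A_y = 23.50 kip.
ΣF_x = 0: no horizontal applied forces, so A_x = 0.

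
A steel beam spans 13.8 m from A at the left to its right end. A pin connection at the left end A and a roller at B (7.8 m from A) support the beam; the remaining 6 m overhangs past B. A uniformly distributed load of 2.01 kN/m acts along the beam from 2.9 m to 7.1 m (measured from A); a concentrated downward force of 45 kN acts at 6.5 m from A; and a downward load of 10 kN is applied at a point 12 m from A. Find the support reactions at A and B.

Resultant of the distributed load: 2.01 × 4.2 = 8.442 kN at 5 m from A.
ΣM about A: B_y·7.8 − (2.01·4.2)·5 − 45·6.5 − 10·12 = 0 → B_y = 454.71/7.8 = 58.2962 ≈ 58.30 kN.
ΣF_y = 0: A_y + 58.2962 − 2.01·4.2 − 45 − 10 = 0 → A_y = 5.146 kN.
ΣF_x = 0: no horizontal applied forces, so A_x = 0.

A_x = 0, A_y = 5.146 kN, B_y = 58.30 kN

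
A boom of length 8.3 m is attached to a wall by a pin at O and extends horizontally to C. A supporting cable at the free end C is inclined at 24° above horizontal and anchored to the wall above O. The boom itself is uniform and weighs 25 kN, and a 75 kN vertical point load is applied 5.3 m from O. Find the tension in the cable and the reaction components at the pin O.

T = 148.5 kN, O_x = 135.6 kN, O_y = 39.61 kN

ΣM about O: T·sin24°·8.3 − 25·4.15 − 75·5.3 = 0 → T = 501.25/(8.3·0.406737) = 148.478 ≈ 148.5 kN.
ΣF_x = 0: O_x − T·cos24° = 0 → O_x = 148.478 × 0.913545 = 135.6 kN.
ΣF_y = 0: O_y + T·sin24° − 25 − 75 = 0 → O_y = 100 − 148.478 × 0.406737 = 39.61 kN.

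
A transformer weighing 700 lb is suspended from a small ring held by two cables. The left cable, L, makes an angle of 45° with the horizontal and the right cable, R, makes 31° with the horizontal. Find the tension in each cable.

ΣF_x = 0: −T_L·cos45° + T_R·cos31° = 0 → T_R = 0.824934·T_L.
ΣF_y = 0: T_L·sin45° + T_R·sin31° = 700.
Substitute: T_L·(0.707107 + 0.824934·0.515038) = 700 → T_L = 618.386 ≈ 618.4 lb.
Then T_R = 0.824934 × 618.386 = 510.1 lb.

T_L = 618.4 lb, T_R = 510.1 lb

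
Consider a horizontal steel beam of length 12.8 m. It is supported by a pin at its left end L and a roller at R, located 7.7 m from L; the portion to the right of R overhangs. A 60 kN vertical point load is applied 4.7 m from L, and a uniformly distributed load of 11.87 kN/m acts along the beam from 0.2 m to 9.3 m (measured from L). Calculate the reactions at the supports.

L_x = 0, L_y = 64.76 kN, R_y = 103.3 kN

Resultant of the distributed load: 11.87 × 9.1 = 108.017 kN at 4.75 m from L.
Moments about L: R_y·7.7 − 60·4.7 − (11.87·9.1)·4.75 = 0 → R_y = 795.08075/7.7 = 103.257 ≈ 103.3 kN.
ΣF_y = 0: L_y + 103.257 − 60 − 11.87·9.1 = 0 → L_y = 64.76 kN.
ΣF_x = 0: no horizontal applied forces, so L_x = 0.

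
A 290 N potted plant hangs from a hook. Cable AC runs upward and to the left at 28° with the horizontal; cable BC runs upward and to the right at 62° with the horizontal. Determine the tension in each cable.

ΣF_x = 0: −T_AC·cos28° + T_BC·cos62° = 0 → T_BC = 1.88073·T_AC.
ΣF_y = 0: T_AC·sin28° + T_BC·sin62° = 290.
Substitute: T_AC·(0.469472 + 1.88073·0.882948) = 290 → T_AC = 136.146 ≈ 136.1 N.
Then T_BC = 1.88073 × 136.146 = 256.1 N.

T_AC = 136.1 N, T_BC = 256.1 N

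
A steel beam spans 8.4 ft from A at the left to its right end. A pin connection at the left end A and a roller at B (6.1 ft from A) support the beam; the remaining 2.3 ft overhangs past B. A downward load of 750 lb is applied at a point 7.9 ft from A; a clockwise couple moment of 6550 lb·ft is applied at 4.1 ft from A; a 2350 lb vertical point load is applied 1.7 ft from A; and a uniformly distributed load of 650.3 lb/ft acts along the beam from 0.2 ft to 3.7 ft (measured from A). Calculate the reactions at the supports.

Resultant of the distributed load: 650.3 × 3.5 = 2276.05 lb at 1.95 ft from A.
Moments about A: B_y·6.1 − 750·7.9 − 6550 − 2350·1.7 − (650.3·3.5)·1.95 = 0 → B_y = 20908.2975/6.1 = 3427.59 ≈ 3428 lb.
ΣF_y = 0: A_y + 3427.59 − 750 − 2350 − 650.3·3.5 = 0 → A_y = 1948 lb.
ΣF_x = 0: no horizontal applied forces, so A_x = 0.

A_x = 0, A_y = 1948 lb, B_y = 3428 lb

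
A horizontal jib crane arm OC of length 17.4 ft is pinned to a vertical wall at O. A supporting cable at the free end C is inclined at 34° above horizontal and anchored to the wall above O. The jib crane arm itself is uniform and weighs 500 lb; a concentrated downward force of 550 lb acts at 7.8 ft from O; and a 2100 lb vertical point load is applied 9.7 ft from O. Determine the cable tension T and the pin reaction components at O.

ΣM about O: T·sin34°·17.4 − 500·8.7 − 550·7.8 − 2100·9.7 = 0 → T = 29010/(17.4·0.559193) = 2981.51 ≈ 2982 lb.
ΣF_x = 0: O_x − T·cos34° = 0 → O_x = 2981.51 × 0.829038 = 2472 lb.
ΣF_y = 0: O_y + T·sin34° − 500 − 550 − 2100 = 0 → O_y = 3150 − 2981.51 × 0.559193 = 1483 lb.

T = 2982 lb, O_x = 2472 lb, O_y = 1483 lb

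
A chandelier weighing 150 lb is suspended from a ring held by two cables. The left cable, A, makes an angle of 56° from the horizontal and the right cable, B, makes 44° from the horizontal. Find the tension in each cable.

ΣF_x = 0: −T_A·cos56° + T_B·cos44° = 0 → T_B = 0.77737·T_A.
ΣF_y = 0: T_A·sin56° + T_B·sin44° = 150.
Substitute: T_A·(0.829038 + 0.77737·0.694658) = 150 → T_A = 109.565 ≈ 109.6 lb.
Then T_B = 0.77737 × 109.565 = 85.17 lb.

T_A = 109.6 lb, T_B = 85.17 lb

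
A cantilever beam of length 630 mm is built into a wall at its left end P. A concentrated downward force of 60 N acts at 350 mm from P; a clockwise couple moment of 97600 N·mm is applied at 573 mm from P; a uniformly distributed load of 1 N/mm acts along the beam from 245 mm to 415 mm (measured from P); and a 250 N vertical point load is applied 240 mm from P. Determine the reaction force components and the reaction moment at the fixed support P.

P_x = 0, P_y = 480.0 N, M_P = 234700 N·mm

Resultant of the distributed load: 1 × 170 = 170 N at 330 mm from P.
ΣF_x = 0: P_x = 0.
ΣF_y = 0: P_y − 60 − 1·170 − 250 = 0 → P_y = 480.0 N.
ΣM about P: M_P − 60·350 − 97600 − (1·170)·330 − 250·240 = 0 → M_P = 234700 N·mm.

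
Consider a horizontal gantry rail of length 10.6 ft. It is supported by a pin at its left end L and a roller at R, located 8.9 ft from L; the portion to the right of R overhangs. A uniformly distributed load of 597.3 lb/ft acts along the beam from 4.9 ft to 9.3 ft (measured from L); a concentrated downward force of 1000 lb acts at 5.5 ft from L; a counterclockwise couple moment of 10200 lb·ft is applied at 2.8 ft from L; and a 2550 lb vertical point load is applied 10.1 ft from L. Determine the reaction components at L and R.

L_x = 0, L_y = 1716 lb, R_y = 4462 lb

Resultant of the distributed load: 597.3 × 4.4 = 2628.12 lb at 7.1 ft from L.
Taking moments about L: R_y·8.9 − (597.3·4.4)·7.1 − 1000·5.5 + 10200 − 2550·10.1 = 0 → R_y = 39714.652/8.9 = 4462.32 ≈ 4462 lb.
ΣF_y = 0: L_y + 4462.32 − 597.3·4.4 − 1000 − 2550 = 0 → L_y = 1716 lb.
ΣF_x = 0: no horizontal applied forces, so L_x = 0.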